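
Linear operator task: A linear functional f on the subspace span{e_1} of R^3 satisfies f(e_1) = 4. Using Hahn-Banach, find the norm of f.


The norm of f is given by ||f|| = sup_{||x||=1} |f(x)|.
On span{e_1}, ||e_1|| = 1, so ||f|| = |f(e_1)| / ||e_1||
= |4| / 1 = 4.0000

4.0000


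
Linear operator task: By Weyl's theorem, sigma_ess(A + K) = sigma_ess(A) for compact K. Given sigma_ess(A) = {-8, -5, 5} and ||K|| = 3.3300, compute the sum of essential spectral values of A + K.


By Weyl's theorem, the essential spectrum is invariant under compact perturbations.
sigma_ess(A + K) = sigma_ess(A) = {-8, -5, 5}
Sum = -8 + -5 + 5 = -8

-8


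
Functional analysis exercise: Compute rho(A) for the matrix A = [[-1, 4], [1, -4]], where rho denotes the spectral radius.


For a 2x2 matrix, eigenvalues satisfy lambda^2 - (trace)*lambda + det = 0
trace = -1 + -4 = -5
det = -1*-4 - 4*1 = 0
discriminant = (-5)^2 - 4*(0) = 25
spectral radius = max |eigenvalue| = 5.0000

5.0000


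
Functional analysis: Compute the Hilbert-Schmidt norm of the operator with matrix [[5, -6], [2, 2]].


The Hilbert-Schmidt norm is sqrt(sum of squares of all entries).
Sum of squares = 5^2 + (-6)^2 + 2^2 + 2^2
= 25 + 36 + 4 + 4 = 69
||T||_HS = sqrt(69) = 8.3066

8.3066


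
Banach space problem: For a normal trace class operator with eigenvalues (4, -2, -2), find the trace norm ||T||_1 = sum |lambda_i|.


For a normal operator, singular values equal |eigenvalues|.
Trace norm = sum |lambda_i| = 4 + 2 + 2
= 8

8


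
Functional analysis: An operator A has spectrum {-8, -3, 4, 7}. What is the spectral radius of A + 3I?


Spectrum of A + 3I = {-5, 0, 7, 10}
Spectral radius = max |lambda| over the shifted spectrum
= max(5, 0, 7, 10) = 10

10


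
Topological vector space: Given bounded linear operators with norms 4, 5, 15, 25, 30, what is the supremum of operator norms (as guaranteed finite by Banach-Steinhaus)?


By the Uniform Boundedness Principle, the supremum of norms is finite.
sup_k ||T_k|| = max(4, 5, 15, 25, 30) = 30

30


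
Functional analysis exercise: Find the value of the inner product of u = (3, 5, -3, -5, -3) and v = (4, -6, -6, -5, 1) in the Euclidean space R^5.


Computing the standard inner product <u, v> = sum u_i * v_i
= 3*4 + 5*-6 + -3*-6 + -5*-5 + -3*1
= 12 + -30 + 18 + 25 + -3
= 22

22


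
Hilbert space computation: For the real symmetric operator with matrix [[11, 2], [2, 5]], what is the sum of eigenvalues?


For a self-adjoint (symmetric) matrix, the eigenvalues are real.
The sum of eigenvalues equals the trace of the matrix.
trace = 11 + 5 = 16

16


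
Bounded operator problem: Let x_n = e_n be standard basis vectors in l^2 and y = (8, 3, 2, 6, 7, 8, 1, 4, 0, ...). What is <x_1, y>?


x_1 = e_1 is the standard basis vector with 1 in position 1.
<x_1, y> = y_1 = 8
As n -> infinity, <x_n, y> -> 0, confirming weak convergence of (x_n) to 0.

8


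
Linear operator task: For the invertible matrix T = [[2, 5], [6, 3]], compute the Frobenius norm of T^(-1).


det(T) = 2*3 - 5*6 = -24
T^(-1) = (1/-24) * [[3, -5], [-6, 2]] = [[-0.1250, 0.2083], [0.2500, -0.0833]]
||T^(-1)||_F^2 = (-0.1250)^2 + 0.2083^2 + 0.2500^2 + (-0.0833)^2 = 0.1285
||T^(-1)||_F = sqrt(0.1285) = 0.3584

0.3584


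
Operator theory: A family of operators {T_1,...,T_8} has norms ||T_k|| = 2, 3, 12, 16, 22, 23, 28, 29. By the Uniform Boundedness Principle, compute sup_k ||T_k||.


By the Uniform Boundedness Principle, the supremum of norms is finite.
sup_k ||T_k|| = max(2, 3, 12, 16, 22, 23, 28, 29) = 29

29


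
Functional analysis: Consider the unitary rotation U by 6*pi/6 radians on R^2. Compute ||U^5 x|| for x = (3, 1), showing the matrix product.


U is a rotation by theta = 6*pi/6
U^5 = rotation by 5*theta = 30*pi/6 = 6*pi/6 (mod 2*pi)
cos(6*pi/6) = -1.0000, sin(6*pi/6) = 0.0000
U^5 x = (-1.0000 * 3 - 0.0000 * 1, 0.0000 * 3 + -1.0000 * 1)
= (-3.0000, -1.0000)
||U^5 x|| = sqrt((-3.0000)^2 + (-1.0000)^2) = sqrt(10.0000) = 3.1623

3.1623


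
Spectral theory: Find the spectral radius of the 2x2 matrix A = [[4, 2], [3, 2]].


For a 2x2 matrix, eigenvalues satisfy lambda^2 - (trace)*lambda + det = 0
trace = 4 + 2 = 6
det = 4*2 - 2*3 = 2
discriminant = 6^2 - 4*(2) = 28
spectral radius = max |eigenvalue| = 5.6458

5.6458


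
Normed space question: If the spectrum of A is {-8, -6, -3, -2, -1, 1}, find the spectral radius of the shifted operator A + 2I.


Spectrum of A + 2I = {-6, -4, -1, 0, 1, 3}
Spectral radius = max |lambda| over the shifted spectrum
= max(6, 4, 1, 0, 1, 3) = 6

6


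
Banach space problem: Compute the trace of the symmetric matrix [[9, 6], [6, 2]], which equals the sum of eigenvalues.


For a self-adjoint (symmetric) matrix, the eigenvalues are real.
The sum of eigenvalues equals the trace of the matrix.
trace = 9 + 2 = 11

11


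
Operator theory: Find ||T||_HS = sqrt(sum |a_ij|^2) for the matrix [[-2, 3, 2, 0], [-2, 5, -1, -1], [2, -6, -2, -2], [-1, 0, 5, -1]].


The Hilbert-Schmidt norm is sqrt(sum of squares of all entries).
Sum of squares = (-2)^2 + 3^2 + 2^2 + 0^2 + (-2)^2 + 5^2 + (-1)^2 + (-1)^2 + 2^2 + (-6)^2 + (-2)^2 + (-2)^2 + (-1)^2 + 0^2 + 5^2 + (-1)^2
= 4 + 9 + 4 + 0 + 4 + 25 + 1 + 1 + 4 + 36 + 4 + 4 + 1 + 0 + 25 + 1 = 123
||T||_HS = sqrt(123) = 11.0905

11.0905


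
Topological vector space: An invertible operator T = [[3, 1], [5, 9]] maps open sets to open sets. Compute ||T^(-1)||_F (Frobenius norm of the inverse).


det(T) = 3*9 - 1*5 = 22
T^(-1) = (1/22) * [[9, -1], [-5, 3]] = [[0.4091, -0.0455], [-0.2273, 0.1364]]
||T^(-1)||_F^2 = 0.4091^2 + (-0.0455)^2 + (-0.2273)^2 + 0.1364^2 = 0.2397
||T^(-1)||_F = sqrt(0.2397) = 0.4896

0.4896


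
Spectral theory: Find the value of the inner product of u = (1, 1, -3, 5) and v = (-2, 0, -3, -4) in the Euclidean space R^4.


Computing the standard inner product <u, v> = sum u_i * v_i
= 1*-2 + 1*0 + -3*-3 + 5*-4
= -2 + 0 + 9 + -20
= -13

-13


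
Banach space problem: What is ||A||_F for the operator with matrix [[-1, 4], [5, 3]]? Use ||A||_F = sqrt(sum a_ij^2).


||A||_F^2 = sum a_ij^2
= (-1)^2 + 4^2 + 5^2 + 3^2
= 1 + 16 + 25 + 9 = 51
||A||_F = sqrt(51) = 7.1414

7.1414


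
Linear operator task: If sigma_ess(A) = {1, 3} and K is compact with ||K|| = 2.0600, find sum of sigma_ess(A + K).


By Weyl's theorem, the essential spectrum is invariant under compact perturbations.
sigma_ess(A + K) = sigma_ess(A) = {1, 3}
Sum = 1 + 3 = 4

4


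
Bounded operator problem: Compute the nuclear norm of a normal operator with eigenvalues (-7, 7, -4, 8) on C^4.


For a normal operator, singular values equal |eigenvalues|.
Trace norm = sum |lambda_i| = 7 + 7 + 4 + 8
= 26

26


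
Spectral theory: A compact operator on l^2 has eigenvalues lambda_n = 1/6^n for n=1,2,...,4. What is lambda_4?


The eigenvalue formula gives lambda_4 = 1/6^4
= 1/1296
= 7.7160e-04

7.7160e-04


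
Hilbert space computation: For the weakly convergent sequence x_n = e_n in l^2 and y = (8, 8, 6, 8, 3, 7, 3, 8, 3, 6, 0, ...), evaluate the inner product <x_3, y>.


x_3 = e_3 is the standard basis vector with 1 in position 3.
<x_3, y> = y_3 = 6
As n -> infinity, <x_n, y> -> 0, confirming weak convergence of (x_n) to 0.

6


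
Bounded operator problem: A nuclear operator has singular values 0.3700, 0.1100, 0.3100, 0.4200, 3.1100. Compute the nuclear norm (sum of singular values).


The nuclear norm is the sum of all singular values.
||T||_1 = 0.3700 + 0.1100 + 0.3100 + 0.4200 + 3.1100
= 4.3200

4.3200


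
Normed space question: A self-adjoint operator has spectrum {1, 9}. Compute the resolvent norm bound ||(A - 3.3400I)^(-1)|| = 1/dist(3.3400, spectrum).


dist(3.3400, {1, 9}) = min(|3.3400 - 1|, |3.3400 - 9|)
= min(2.3400, 5.6600) = 2.3400
Resolvent bound = 1/2.3400 = 0.4274

0.4274


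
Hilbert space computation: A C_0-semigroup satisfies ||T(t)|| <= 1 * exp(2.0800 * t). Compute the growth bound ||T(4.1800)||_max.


||T(4.1800)|| <= 1 * exp(2.0800 * 4.1800)
= 1 * exp(8.6944)
= 1 * 5969.3899
= 5969.3899

5969.3899


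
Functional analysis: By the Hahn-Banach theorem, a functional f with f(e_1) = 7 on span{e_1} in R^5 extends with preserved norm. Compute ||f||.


The norm of f is given by ||f|| = sup_{||x||=1} |f(x)|.
On span{e_1}, ||e_1|| = 1, so ||f|| = |f(e_1)| / ||e_1||
= |7| / 1 = 7.0000

7.0000


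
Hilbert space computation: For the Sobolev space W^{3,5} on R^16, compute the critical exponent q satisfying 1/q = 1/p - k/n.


Using the Sobolev embedding formula: 1/q = 1/p - k/n
1/q = 1/5 - 3/16 = 1/80
q = 1/(1/80) = 80

80.0000


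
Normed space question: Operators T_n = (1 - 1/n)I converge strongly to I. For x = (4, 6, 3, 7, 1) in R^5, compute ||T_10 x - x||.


T_10 x - x = (1 - 1/10)x - x = -x/10
||x|| = sqrt(111) = 10.5357
||T_10 x - x|| = ||x||/10 = 10.5357/10 = 1.0536

1.0536


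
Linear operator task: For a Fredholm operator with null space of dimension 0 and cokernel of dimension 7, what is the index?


The Fredholm index is defined as ind(T) = dim(ker T) - dim(coker T)
= 0 - 7
= -7

-7


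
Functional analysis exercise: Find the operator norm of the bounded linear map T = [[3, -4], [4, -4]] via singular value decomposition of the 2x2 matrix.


A^T A = [[25, -28], [-28, 32]]
trace(A^T A) = 57, det(A^T A) = 16
discriminant = 57^2 - 4*16 = 3185
Largest eigenvalue of A^T A = (trace + sqrt(disc))/2 = 56.7179
||T|| = sqrt(56.7179) = 7.5311

7.5311


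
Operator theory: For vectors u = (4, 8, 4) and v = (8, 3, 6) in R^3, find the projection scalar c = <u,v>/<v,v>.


Computing <u,v> = 4*8 + 8*3 + 4*6 = 80
Computing <v,v> = 8^2 + 3^2 + 6^2 = 109
Projection coefficient = 80/109 = 0.7339

0.7339


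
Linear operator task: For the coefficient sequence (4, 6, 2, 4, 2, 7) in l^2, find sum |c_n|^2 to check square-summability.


sum |c_n|^2 = 4^2 + 6^2 + 2^2 + 4^2 + 2^2 + 7^2
= 16 + 36 + 4 + 16 + 4 + 49
= 125

125


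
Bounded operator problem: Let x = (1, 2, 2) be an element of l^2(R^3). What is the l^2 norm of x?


The l^2 norm = (sum |x_i|^2)^(1/2)
Sum of 2th powers = 1 + 4 + 4 = 9
||x||_2 = (9)^(1/2) = 3.0000

3.0000


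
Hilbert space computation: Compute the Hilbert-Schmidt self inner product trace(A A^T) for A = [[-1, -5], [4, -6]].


trace(A * A^T) = sum of squares of all entries
= (-1)^2 + (-5)^2 + 4^2 + (-6)^2
= 1 + 25 + 16 + 36
= 78

78


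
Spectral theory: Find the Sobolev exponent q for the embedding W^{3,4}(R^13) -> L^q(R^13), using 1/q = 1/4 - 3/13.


Using the Sobolev embedding formula: 1/q = 1/p - k/n
1/q = 1/4 - 3/13 = 1/52
q = 1/(1/52) = 52

52.0000


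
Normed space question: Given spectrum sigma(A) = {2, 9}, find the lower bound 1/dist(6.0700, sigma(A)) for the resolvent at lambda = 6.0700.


dist(6.0700, {2, 9}) = min(|6.0700 - 2|, |6.0700 - 9|)
= min(4.0700, 2.9300) = 2.9300
Resolvent bound = 1/2.9300 = 0.3413

0.3413


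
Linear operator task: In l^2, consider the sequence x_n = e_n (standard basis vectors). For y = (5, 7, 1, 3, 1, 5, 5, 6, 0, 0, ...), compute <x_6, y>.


x_6 = e_6 is the standard basis vector with 1 in position 6.
<x_6, y> = y_6 = 5
As n -> infinity, <x_n, y> -> 0, confirming weak convergence of (x_n) to 0.

5


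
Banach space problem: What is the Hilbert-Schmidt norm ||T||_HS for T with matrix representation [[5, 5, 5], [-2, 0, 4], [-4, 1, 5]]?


The Hilbert-Schmidt norm is sqrt(sum of squares of all entries).
Sum of squares = 5^2 + 5^2 + 5^2 + (-2)^2 + 0^2 + 4^2 + (-4)^2 + 1^2 + 5^2
= 25 + 25 + 25 + 4 + 0 + 16 + 16 + 1 + 25 = 137
||T||_HS = sqrt(137) = 11.7047

11.7047


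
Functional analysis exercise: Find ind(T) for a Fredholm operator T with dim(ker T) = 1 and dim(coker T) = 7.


The Fredholm index is defined as ind(T) = dim(ker T) - dim(coker T)
= 1 - 7
= -6

-6


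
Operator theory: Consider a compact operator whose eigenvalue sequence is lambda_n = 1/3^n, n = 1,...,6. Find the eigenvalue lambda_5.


The eigenvalue formula gives lambda_5 = 1/3^5
= 1/243
= 0.0041

0.0041


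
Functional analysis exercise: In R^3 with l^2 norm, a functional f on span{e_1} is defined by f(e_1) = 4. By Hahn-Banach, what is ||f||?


The norm of f is given by ||f|| = sup_{||x||=1} |f(x)|.
On span{e_1}, ||e_1|| = 1, so ||f|| = |f(e_1)| / ||e_1||
= |4| / 1 = 4.0000

4.0000


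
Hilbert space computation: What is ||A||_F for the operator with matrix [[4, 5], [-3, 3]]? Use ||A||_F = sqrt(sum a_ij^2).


||A||_F^2 = sum a_ij^2
= 4^2 + 5^2 + (-3)^2 + 3^2
= 16 + 25 + 9 + 9 = 59
||A||_F = sqrt(59) = 7.6811

7.6811


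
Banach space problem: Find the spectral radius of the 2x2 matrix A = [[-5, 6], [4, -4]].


For a 2x2 matrix, eigenvalues satisfy lambda^2 - (trace)*lambda + det = 0
trace = -5 + -4 = -9
det = -5*-4 - 6*4 = -4
discriminant = (-9)^2 - 4*(-4) = 97
spectral radius = max |eigenvalue| = 9.4244

9.4244


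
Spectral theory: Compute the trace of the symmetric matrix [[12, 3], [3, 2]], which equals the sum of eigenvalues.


For a self-adjoint (symmetric) matrix, the eigenvalues are real.
The sum of eigenvalues equals the trace of the matrix.
trace = 12 + 2 = 14

14


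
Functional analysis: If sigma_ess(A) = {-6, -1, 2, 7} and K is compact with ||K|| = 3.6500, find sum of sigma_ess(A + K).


By Weyl's theorem, the essential spectrum is invariant under compact perturbations.
sigma_ess(A + K) = sigma_ess(A) = {-6, -1, 2, 7}
Sum = -6 + -1 + 2 + 7 = 2

2


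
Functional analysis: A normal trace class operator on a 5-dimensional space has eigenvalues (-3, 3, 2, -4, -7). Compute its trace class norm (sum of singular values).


For a normal operator, singular values equal |eigenvalues|.
Trace norm = sum |lambda_i| = 3 + 3 + 2 + 4 + 7
= 19

19


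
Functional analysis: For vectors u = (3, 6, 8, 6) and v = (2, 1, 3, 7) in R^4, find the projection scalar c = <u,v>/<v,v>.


Computing <u,v> = 3*2 + 6*1 + 8*3 + 6*7 = 78
Computing <v,v> = 2^2 + 1^2 + 3^2 + 7^2 = 63
Projection coefficient = 78/63 = 1.2381

1.2381


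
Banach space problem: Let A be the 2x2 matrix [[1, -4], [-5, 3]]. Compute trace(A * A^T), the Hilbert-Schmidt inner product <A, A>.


trace(A * A^T) = sum of squares of all entries
= 1^2 + (-4)^2 + (-5)^2 + 3^2
= 1 + 16 + 25 + 9
= 51

51


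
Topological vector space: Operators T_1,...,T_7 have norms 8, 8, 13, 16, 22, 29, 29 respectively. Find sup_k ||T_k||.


By the Uniform Boundedness Principle, the supremum of norms is finite.
sup_k ||T_k|| = max(8, 8, 13, 16, 22, 29, 29) = 29

29


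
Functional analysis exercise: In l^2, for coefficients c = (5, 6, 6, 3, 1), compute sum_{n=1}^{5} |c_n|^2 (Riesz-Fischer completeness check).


sum |c_n|^2 = 5^2 + 6^2 + 6^2 + 3^2 + 1^2
= 25 + 36 + 36 + 9 + 1
= 107

107


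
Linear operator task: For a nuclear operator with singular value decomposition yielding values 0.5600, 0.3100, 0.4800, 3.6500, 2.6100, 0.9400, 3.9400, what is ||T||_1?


The nuclear norm is the sum of all singular values.
||T||_1 = 0.5600 + 0.3100 + 0.4800 + 3.6500 + 2.6100 + 0.9400 + 3.9400
= 12.4900

12.4900


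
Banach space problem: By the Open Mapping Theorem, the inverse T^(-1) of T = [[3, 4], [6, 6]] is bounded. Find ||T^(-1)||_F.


det(T) = 3*6 - 4*6 = -6
T^(-1) = (1/-6) * [[6, -4], [-6, 3]] = [[-1.0000, 0.6667], [1.0000, -0.5000]]
||T^(-1)||_F^2 = (-1.0000)^2 + 0.6667^2 + 1.0000^2 + (-0.5000)^2 = 2.6944
||T^(-1)||_F = sqrt(2.6944) = 1.6415

1.6415


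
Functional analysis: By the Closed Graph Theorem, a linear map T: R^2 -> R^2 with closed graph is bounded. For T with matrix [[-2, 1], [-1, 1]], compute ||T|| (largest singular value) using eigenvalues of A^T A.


A^T A = [[5, -3], [-3, 2]]
trace(A^T A) = 7, det(A^T A) = 1
discriminant = 7^2 - 4*1 = 45
Largest eigenvalue of A^T A = (trace + sqrt(disc))/2 = 6.8541
||T|| = sqrt(6.8541) = 2.6180

2.6180


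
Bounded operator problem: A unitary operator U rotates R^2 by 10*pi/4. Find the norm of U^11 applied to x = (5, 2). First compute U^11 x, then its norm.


U is a rotation by theta = 10*pi/4
U^11 = rotation by 11*theta = 110*pi/4 = 6*pi/4 (mod 2*pi)
cos(6*pi/4) = 0.0000, sin(6*pi/4) = -1.0000
U^11 x = (0.0000 * 5 - -1.0000 * 2, -1.0000 * 5 + 0.0000 * 2)
= (2.0000, -5.0000)
||U^11 x|| = sqrt(2.0000^2 + (-5.0000)^2) = sqrt(29.0000) = 5.3852

5.3852


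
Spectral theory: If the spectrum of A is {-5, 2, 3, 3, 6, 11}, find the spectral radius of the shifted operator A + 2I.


Spectrum of A + 2I = {-3, 4, 5, 5, 8, 13}
Spectral radius = max |lambda| over the shifted spectrum
= max(3, 4, 5, 5, 8, 13) = 13

13


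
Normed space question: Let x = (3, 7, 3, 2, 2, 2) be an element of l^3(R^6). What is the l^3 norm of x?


The l^3 norm = (sum |x_i|^3)^(1/3)
Sum of 3th powers = 27 + 343 + 27 + 8 + 8 + 8 = 421
||x||_3 = (421)^(1/3) = 7.4948

7.4948


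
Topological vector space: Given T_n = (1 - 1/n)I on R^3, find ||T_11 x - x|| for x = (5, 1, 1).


T_11 x - x = (1 - 1/11)x - x = -x/11
||x|| = sqrt(27) = 5.1962
||T_11 x - x|| = ||x||/11 = 5.1962/11 = 0.4724

0.4724


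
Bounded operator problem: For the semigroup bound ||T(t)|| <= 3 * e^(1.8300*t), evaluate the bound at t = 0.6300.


||T(0.6300)|| <= 3 * exp(1.8300 * 0.6300)
= 3 * exp(1.1529)
= 3 * 3.1674
= 9.5021

9.5021


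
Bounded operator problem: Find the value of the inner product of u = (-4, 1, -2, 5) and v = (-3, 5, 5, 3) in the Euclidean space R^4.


Computing the standard inner product <u, v> = sum u_i * v_i
= -4*-3 + 1*5 + -2*5 + 5*3
= 12 + 5 + -10 + 15
= 22

22


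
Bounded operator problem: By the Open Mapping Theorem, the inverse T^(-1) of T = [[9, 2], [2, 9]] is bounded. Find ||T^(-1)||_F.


det(T) = 9*9 - 2*2 = 77
T^(-1) = (1/77) * [[9, -2], [-2, 9]] = [[0.1169, -0.0260], [-0.0260, 0.1169]]
||T^(-1)||_F^2 = 0.1169^2 + (-0.0260)^2 + (-0.0260)^2 + 0.1169^2 = 0.0287
||T^(-1)||_F = sqrt(0.0287) = 0.1693

0.1693


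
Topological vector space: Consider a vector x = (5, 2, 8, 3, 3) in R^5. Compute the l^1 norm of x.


The l^1 norm equals the sum of absolute values of all components.
||x||_1 = 5 + 2 + 8 + 3 + 3
= 21

21.0000


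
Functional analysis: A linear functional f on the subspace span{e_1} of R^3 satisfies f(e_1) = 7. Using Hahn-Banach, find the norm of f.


The norm of f is given by ||f|| = sup_{||x||=1} |f(x)|.
On span{e_1}, ||e_1|| = 1, so ||f|| = |f(e_1)| / ||e_1||
= |7| / 1 = 7.0000

7.0000


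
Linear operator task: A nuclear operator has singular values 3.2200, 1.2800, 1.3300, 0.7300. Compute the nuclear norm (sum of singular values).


The nuclear norm is the sum of all singular values.
||T||_1 = 3.2200 + 1.2800 + 1.3300 + 0.7300
= 6.5600

6.5600


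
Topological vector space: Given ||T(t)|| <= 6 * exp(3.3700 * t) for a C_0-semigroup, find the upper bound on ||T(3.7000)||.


||T(3.7000)|| <= 6 * exp(3.3700 * 3.7000)
= 6 * exp(12.4690)
= 6 * 260146.4446
= 1.5609e+06

1.5609e+06


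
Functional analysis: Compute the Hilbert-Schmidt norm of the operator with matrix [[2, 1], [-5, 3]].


The Hilbert-Schmidt norm is sqrt(sum of squares of all entries).
Sum of squares = 2^2 + 1^2 + (-5)^2 + 3^2
= 4 + 1 + 25 + 9 = 39
||T||_HS = sqrt(39) = 6.2450

6.2450


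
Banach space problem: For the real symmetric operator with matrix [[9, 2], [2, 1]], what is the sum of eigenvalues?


For a self-adjoint (symmetric) matrix, the eigenvalues are real.
The sum of eigenvalues equals the trace of the matrix.
trace = 9 + 1 = 10

10


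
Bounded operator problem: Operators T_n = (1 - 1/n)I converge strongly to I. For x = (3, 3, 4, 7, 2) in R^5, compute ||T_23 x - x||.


T_23 x - x = (1 - 1/23)x - x = -x/23
||x|| = sqrt(87) = 9.3274
||T_23 x - x|| = ||x||/23 = 9.3274/23 = 0.4055

0.4055


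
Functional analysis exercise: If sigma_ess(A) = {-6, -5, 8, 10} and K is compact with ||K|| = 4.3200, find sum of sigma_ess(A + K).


By Weyl's theorem, the essential spectrum is invariant under compact perturbations.
sigma_ess(A + K) = sigma_ess(A) = {-6, -5, 8, 10}
Sum = -6 + -5 + 8 + 10 = 7

7


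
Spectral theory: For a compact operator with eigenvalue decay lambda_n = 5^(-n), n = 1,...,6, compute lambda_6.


The eigenvalue formula gives lambda_6 = 1/5^6
= 1/15625
= 6.4000e-05

6.4000e-05


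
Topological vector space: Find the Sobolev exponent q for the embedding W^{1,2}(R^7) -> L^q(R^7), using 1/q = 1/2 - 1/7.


Using the Sobolev embedding formula: 1/q = 1/p - k/n
1/q = 1/2 - 1/7 = 5/14
q = 1/(5/14) = 14/5 = 2.8000

2.8000


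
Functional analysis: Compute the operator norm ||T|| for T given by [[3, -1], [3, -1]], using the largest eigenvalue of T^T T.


A^T A = [[18, -6], [-6, 2]]
trace(A^T A) = 20, det(A^T A) = 0
discriminant = 20^2 - 4*0 = 400
Largest eigenvalue of A^T A = (trace + sqrt(disc))/2 = 20.0000
||T|| = sqrt(20.0000) = 4.4721

4.4721


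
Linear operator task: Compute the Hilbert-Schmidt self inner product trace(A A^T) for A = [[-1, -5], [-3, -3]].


trace(A * A^T) = sum of squares of all entries
= (-1)^2 + (-5)^2 + (-3)^2 + (-3)^2
= 1 + 25 + 9 + 9
= 44

44


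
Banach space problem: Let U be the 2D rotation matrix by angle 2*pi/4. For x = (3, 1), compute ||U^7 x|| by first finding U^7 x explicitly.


U is a rotation by theta = 2*pi/4
U^7 = rotation by 7*theta = 14*pi/4 = 6*pi/4 (mod 2*pi)
cos(6*pi/4) = 0.0000, sin(6*pi/4) = -1.0000
U^7 x = (0.0000 * 3 - -1.0000 * 1, -1.0000 * 3 + 0.0000 * 1)
= (1.0000, -3.0000)
||U^7 x|| = sqrt(1.0000^2 + (-3.0000)^2) = sqrt(10.0000) = 3.1623

3.1623


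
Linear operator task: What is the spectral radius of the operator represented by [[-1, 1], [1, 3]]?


For a 2x2 matrix, eigenvalues satisfy lambda^2 - (trace)*lambda + det = 0
trace = -1 + 3 = 2
det = -1*3 - 1*1 = -4
discriminant = 2^2 - 4*(-4) = 20
spectral radius = max |eigenvalue| = 3.2361

3.2361


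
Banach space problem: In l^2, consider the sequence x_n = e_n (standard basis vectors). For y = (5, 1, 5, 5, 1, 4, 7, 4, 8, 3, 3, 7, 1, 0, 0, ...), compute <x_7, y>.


x_7 = e_7 is the standard basis vector with 1 in position 7.
<x_7, y> = y_7 = 7
As n -> infinity, <x_n, y> -> 0, confirming weak convergence of (x_n) to 0.

7


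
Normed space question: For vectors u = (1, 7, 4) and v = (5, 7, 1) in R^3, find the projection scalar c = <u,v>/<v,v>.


Computing <u,v> = 1*5 + 7*7 + 4*1 = 58
Computing <v,v> = 5^2 + 7^2 + 1^2 = 75
Projection coefficient = 58/75 = 0.7733

0.7733


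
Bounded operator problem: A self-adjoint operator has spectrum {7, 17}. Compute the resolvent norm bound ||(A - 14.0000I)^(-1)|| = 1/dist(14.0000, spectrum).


dist(14.0000, {7, 17}) = min(|14.0000 - 7|, |14.0000 - 17|)
= min(7.0000, 3.0000) = 3.0000
Resolvent bound = 1/3.0000 = 0.3333

0.3333


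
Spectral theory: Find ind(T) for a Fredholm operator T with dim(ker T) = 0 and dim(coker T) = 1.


The Fredholm index is defined as ind(T) = dim(ker T) - dim(coker T)
= 0 - 1
= -1

-1


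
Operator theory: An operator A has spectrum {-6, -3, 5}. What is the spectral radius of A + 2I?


Spectrum of A + 2I = {-4, -1, 7}
Spectral radius = max |lambda| over the shifted spectrum
= max(4, 1, 7) = 7

7


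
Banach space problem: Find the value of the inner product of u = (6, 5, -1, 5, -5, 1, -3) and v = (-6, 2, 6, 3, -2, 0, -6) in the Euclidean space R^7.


Computing the standard inner product <u, v> = sum u_i * v_i
= 6*-6 + 5*2 + -1*6 + 5*3 + -5*-2 + 1*0 + -3*-6
= -36 + 10 + -6 + 15 + 10 + 0 + 18
= 11

11


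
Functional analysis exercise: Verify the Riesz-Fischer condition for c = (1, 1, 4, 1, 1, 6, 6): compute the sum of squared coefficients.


sum |c_n|^2 = 1^2 + 1^2 + 4^2 + 1^2 + 1^2 + 6^2 + 6^2
= 1 + 1 + 16 + 1 + 1 + 36 + 36
= 92

92


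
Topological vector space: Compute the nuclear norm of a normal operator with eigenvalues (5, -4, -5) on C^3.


For a normal operator, singular values equal |eigenvalues|.
Trace norm = sum |lambda_i| = 5 + 4 + 5
= 14

14


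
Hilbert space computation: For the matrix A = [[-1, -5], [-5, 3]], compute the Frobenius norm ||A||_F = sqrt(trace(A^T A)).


||A||_F^2 = sum a_ij^2
= (-1)^2 + (-5)^2 + (-5)^2 + 3^2
= 1 + 25 + 25 + 9 = 60
||A||_F = sqrt(60) = 7.7460

7.7460


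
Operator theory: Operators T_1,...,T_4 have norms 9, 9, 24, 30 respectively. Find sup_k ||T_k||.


By the Uniform Boundedness Principle, the supremum of norms is finite.
sup_k ||T_k|| = max(9, 9, 24, 30) = 30

30


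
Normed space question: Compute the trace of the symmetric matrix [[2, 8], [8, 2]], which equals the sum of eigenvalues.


For a self-adjoint (symmetric) matrix, the eigenvalues are real.
The sum of eigenvalues equals the trace of the matrix.
trace = 2 + 2 = 4

4


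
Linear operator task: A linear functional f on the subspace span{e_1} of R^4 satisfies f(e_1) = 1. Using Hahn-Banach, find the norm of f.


The norm of f is given by ||f|| = sup_{||x||=1} |f(x)|.
On span{e_1}, ||e_1|| = 1, so ||f|| = |f(e_1)| / ||e_1||
= |1| / 1 = 1.0000

1.0000


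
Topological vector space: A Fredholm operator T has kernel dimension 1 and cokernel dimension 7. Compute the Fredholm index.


The Fredholm index is defined as ind(T) = dim(ker T) - dim(coker T)
= 1 - 7
= -6

-6


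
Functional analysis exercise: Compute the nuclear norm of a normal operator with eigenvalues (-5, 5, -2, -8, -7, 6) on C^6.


For a normal operator, singular values equal |eigenvalues|.
Trace norm = sum |lambda_i| = 5 + 5 + 2 + 8 + 7 + 6
= 33

33


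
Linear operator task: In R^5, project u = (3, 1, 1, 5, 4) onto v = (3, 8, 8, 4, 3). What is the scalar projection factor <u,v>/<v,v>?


Computing <u,v> = 3*3 + 1*8 + 1*8 + 5*4 + 4*3 = 57
Computing <v,v> = 3^2 + 8^2 + 8^2 + 4^2 + 3^2 = 162
Projection coefficient = 57/162 = 0.3519

0.3519


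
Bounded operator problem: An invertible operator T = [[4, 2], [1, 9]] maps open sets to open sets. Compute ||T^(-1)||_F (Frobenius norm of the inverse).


det(T) = 4*9 - 2*1 = 34
T^(-1) = (1/34) * [[9, -2], [-1, 4]] = [[0.2647, -0.0588], [-0.0294, 0.1176]]
||T^(-1)||_F^2 = 0.2647^2 + (-0.0588)^2 + (-0.0294)^2 + 0.1176^2 = 0.0882
||T^(-1)||_F = sqrt(0.0882) = 0.2970

0.2970


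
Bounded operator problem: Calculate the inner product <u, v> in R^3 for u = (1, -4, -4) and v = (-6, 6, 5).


Computing the standard inner product <u, v> = sum u_i * v_i
= 1*-6 + -4*6 + -4*5
= -6 + -24 + -20
= -50

-50


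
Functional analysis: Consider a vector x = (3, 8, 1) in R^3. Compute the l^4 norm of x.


The l^4 norm = (sum |x_i|^4)^(1/4)
Sum of 4th powers = 81 + 4096 + 1 = 4178
||x||_4 = (4178)^(1/4) = 8.0397

8.0397


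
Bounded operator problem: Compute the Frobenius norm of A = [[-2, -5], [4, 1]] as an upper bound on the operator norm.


||A||_F^2 = sum a_ij^2
= (-2)^2 + (-5)^2 + 4^2 + 1^2
= 4 + 25 + 16 + 1 = 46
||A||_F = sqrt(46) = 6.7823

6.7823


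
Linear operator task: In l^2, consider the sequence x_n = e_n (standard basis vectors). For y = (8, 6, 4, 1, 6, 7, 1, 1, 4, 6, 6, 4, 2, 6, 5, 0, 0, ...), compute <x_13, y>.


x_13 = e_13 is the standard basis vector with 1 in position 13.
<x_13, y> = y_13 = 2
As n -> infinity, <x_n, y> -> 0, confirming weak convergence of (x_n) to 0.

2


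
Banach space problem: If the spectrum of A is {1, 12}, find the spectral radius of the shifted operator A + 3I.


Spectrum of A + 3I = {4, 15}
Spectral radius = max |lambda| over the shifted spectrum
= max(4, 15) = 15

15


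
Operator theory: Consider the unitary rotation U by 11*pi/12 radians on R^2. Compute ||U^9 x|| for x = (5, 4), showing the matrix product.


U is a rotation by theta = 11*pi/12
U^9 = rotation by 9*theta = 99*pi/12 = 3*pi/12 (mod 2*pi)
cos(3*pi/12) = 0.7071, sin(3*pi/12) = 0.7071
U^9 x = (0.7071 * 5 - 0.7071 * 4, 0.7071 * 5 + 0.7071 * 4)
= (0.7071, 6.3640)
||U^9 x|| = sqrt(0.7071^2 + 6.3640^2) = sqrt(41.0000) = 6.4031

6.4031


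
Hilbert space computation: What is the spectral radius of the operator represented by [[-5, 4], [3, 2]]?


For a 2x2 matrix, eigenvalues satisfy lambda^2 - (trace)*lambda + det = 0
trace = -5 + 2 = -3
det = -5*2 - 4*3 = -22
discriminant = (-3)^2 - 4*(-22) = 97
spectral radius = max |eigenvalue| = 6.4244

6.4244


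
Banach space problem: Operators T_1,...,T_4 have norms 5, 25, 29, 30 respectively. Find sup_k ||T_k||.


By the Uniform Boundedness Principle, the supremum of norms is finite.
sup_k ||T_k|| = max(5, 25, 29, 30) = 30

30


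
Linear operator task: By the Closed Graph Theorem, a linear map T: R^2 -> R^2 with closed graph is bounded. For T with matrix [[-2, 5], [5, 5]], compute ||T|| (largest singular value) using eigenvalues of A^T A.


A^T A = [[29, 15], [15, 50]]
trace(A^T A) = 79, det(A^T A) = 1225
discriminant = 79^2 - 4*1225 = 1341
Largest eigenvalue of A^T A = (trace + sqrt(disc))/2 = 57.8098
||T|| = sqrt(57.8098) = 7.6033

7.6033


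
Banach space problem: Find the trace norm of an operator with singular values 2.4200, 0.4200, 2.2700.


The nuclear norm is the sum of all singular values.
||T||_1 = 2.4200 + 0.4200 + 2.2700
= 5.1100

5.1100


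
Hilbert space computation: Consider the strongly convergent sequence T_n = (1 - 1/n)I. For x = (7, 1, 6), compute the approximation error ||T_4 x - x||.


T_4 x - x = (1 - 1/4)x - x = -x/4
||x|| = sqrt(86) = 9.2736
||T_4 x - x|| = ||x||/4 = 9.2736/4 = 2.3184

2.3184


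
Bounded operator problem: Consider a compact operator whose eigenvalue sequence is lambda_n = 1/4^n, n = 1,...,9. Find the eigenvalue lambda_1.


The eigenvalue formula gives lambda_1 = 1/4^1
= 1/4
= 0.2500

0.2500


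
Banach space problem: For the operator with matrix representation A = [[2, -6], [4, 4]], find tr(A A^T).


trace(A * A^T) = sum of squares of all entries
= 2^2 + (-6)^2 + 4^2 + 4^2
= 4 + 36 + 16 + 16
= 72

72


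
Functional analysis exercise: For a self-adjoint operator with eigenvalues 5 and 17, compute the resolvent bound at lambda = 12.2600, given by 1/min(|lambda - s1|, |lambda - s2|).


dist(12.2600, {5, 17}) = min(|12.2600 - 5|, |12.2600 - 17|)
= min(7.2600, 4.7400) = 4.7400
Resolvent bound = 1/4.7400 = 0.2110

0.2110


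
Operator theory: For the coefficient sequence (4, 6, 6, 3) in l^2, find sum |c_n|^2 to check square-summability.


sum |c_n|^2 = 4^2 + 6^2 + 6^2 + 3^2
= 16 + 36 + 36 + 9
= 97

97


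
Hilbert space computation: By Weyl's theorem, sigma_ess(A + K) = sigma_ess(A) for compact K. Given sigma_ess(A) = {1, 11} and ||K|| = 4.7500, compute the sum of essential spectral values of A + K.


By Weyl's theorem, the essential spectrum is invariant under compact perturbations.
sigma_ess(A + K) = sigma_ess(A) = {1, 11}
Sum = 1 + 11 = 12

12


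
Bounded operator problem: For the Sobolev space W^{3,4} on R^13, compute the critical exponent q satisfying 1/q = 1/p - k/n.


Using the Sobolev embedding formula: 1/q = 1/p - k/n
1/q = 1/4 - 3/13 = 1/52
q = 1/(1/52) = 52

52.0000


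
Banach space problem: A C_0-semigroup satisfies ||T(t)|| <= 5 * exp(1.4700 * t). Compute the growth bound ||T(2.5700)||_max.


||T(2.5700)|| <= 5 * exp(1.4700 * 2.5700)
= 5 * exp(3.7779)
= 5 * 43.7241
= 218.6206

218.6206


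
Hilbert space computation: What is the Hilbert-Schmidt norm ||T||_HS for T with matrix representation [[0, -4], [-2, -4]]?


The Hilbert-Schmidt norm is sqrt(sum of squares of all entries).
Sum of squares = 0^2 + (-4)^2 + (-2)^2 + (-4)^2
= 0 + 16 + 4 + 16 = 36
||T||_HS = sqrt(36) = 6.0000

6.0000


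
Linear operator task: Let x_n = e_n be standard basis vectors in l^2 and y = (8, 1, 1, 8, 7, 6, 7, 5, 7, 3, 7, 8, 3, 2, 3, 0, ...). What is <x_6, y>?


x_6 = e_6 is the standard basis vector with 1 in position 6.
<x_6, y> = y_6 = 6
As n -> infinity, <x_n, y> -> 0, confirming weak convergence of (x_n) to 0.

6


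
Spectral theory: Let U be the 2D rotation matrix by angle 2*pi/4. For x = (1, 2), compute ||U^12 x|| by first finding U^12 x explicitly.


U is a rotation by theta = 2*pi/4
U^12 = rotation by 12*theta = 24*pi/4 = 0*pi/4 (mod 2*pi)
cos(0*pi/4) = 1.0000, sin(0*pi/4) = 0.0000
U^12 x = (1.0000 * 1 - 0.0000 * 2, 0.0000 * 1 + 1.0000 * 2)
= (1.0000, 2.0000)
||U^12 x|| = sqrt(1.0000^2 + 2.0000^2) = sqrt(5.0000) = 2.2361

2.2361


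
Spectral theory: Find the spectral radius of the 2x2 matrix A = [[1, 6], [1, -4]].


For a 2x2 matrix, eigenvalues satisfy lambda^2 - (trace)*lambda + det = 0
trace = 1 + -4 = -3
det = 1*-4 - 6*1 = -10
discriminant = (-3)^2 - 4*(-10) = 49
spectral radius = max |eigenvalue| = 5.0000

5.0000


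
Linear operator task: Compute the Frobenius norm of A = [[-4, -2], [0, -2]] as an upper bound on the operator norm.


||A||_F^2 = sum a_ij^2
= (-4)^2 + (-2)^2 + 0^2 + (-2)^2
= 16 + 4 + 0 + 4 = 24
||A||_F = sqrt(24) = 4.8990

4.8990


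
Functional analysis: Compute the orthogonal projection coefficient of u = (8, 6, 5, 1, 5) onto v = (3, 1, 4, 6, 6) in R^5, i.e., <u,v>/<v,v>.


Computing <u,v> = 8*3 + 6*1 + 5*4 + 1*6 + 5*6 = 86
Computing <v,v> = 3^2 + 1^2 + 4^2 + 6^2 + 6^2 = 98
Projection coefficient = 86/98 = 0.8776

0.8776


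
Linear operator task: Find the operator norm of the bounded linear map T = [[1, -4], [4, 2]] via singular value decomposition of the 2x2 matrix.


A^T A = [[17, 4], [4, 20]]
trace(A^T A) = 37, det(A^T A) = 324
discriminant = 37^2 - 4*324 = 73
Largest eigenvalue of A^T A = (trace + sqrt(disc))/2 = 22.7720
||T|| = sqrt(22.7720) = 4.7720

4.7720


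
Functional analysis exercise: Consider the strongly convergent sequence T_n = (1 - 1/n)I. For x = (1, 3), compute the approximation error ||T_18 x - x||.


T_18 x - x = (1 - 1/18)x - x = -x/18
||x|| = sqrt(10) = 3.1623
||T_18 x - x|| = ||x||/18 = 3.1623/18 = 0.1757

0.1757


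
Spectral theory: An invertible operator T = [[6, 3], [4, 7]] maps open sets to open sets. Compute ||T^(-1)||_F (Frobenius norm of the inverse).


det(T) = 6*7 - 3*4 = 30
T^(-1) = (1/30) * [[7, -3], [-4, 6]] = [[0.2333, -0.1000], [-0.1333, 0.2000]]
||T^(-1)||_F^2 = 0.2333^2 + (-0.1000)^2 + (-0.1333)^2 + 0.2000^2 = 0.1222
||T^(-1)||_F = sqrt(0.1222) = 0.3496

0.3496


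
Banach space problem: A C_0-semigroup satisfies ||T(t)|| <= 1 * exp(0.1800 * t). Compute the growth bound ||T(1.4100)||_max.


||T(1.4100)|| <= 1 * exp(0.1800 * 1.4100)
= 1 * exp(0.2538)
= 1 * 1.2889
= 1.2889

1.2889


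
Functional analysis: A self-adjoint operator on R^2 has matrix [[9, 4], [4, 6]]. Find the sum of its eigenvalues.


For a self-adjoint (symmetric) matrix, the eigenvalues are real.
The sum of eigenvalues equals the trace of the matrix.
trace = 9 + 6 = 15

15


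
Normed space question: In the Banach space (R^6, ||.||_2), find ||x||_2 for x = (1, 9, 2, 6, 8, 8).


The l^2 norm = (sum |x_i|^2)^(1/2)
Sum of 2th powers = 1 + 81 + 4 + 36 + 64 + 64 = 250
||x||_2 = (250)^(1/2) = 15.8114

15.8114


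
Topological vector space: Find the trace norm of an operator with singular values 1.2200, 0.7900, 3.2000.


The nuclear norm is the sum of all singular values.
||T||_1 = 1.2200 + 0.7900 + 3.2000
= 5.2100

5.2100


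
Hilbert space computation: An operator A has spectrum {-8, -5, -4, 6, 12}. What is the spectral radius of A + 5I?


Spectrum of A + 5I = {-3, 0, 1, 11, 17}
Spectral radius = max |lambda| over the shifted spectrum
= max(3, 0, 1, 11, 17) = 17

17


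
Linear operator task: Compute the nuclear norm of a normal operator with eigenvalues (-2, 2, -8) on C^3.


For a normal operator, singular values equal |eigenvalues|.
Trace norm = sum |lambda_i| = 2 + 2 + 8
= 12

12


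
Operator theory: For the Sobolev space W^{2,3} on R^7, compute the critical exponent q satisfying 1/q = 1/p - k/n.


Using the Sobolev embedding formula: 1/q = 1/p - k/n
1/q = 1/3 - 2/7 = 1/21
q = 1/(1/21) = 21

21.0000


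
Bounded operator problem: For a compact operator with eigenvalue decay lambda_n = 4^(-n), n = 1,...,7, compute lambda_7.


The eigenvalue formula gives lambda_7 = 1/4^7
= 1/16384
= 6.1035e-05

6.1035e-05


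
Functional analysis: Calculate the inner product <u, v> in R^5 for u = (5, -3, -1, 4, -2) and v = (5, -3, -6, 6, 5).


Computing the standard inner product <u, v> = sum u_i * v_i
= 5*5 + -3*-3 + -1*-6 + 4*6 + -2*5
= 25 + 9 + 6 + 24 + -10
= 54

54


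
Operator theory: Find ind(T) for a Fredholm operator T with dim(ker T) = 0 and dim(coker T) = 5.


The Fredholm index is defined as ind(T) = dim(ker T) - dim(coker T)
= 0 - 5
= -5

-5


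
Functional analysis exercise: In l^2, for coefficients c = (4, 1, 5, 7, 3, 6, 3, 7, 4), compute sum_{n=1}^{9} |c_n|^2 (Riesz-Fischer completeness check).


sum |c_n|^2 = 4^2 + 1^2 + 5^2 + 7^2 + 3^2 + 6^2 + 3^2 + 7^2 + 4^2
= 16 + 1 + 25 + 49 + 9 + 36 + 9 + 49 + 16
= 210

210


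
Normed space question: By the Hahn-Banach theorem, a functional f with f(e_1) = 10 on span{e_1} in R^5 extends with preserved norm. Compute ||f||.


The norm of f is given by ||f|| = sup_{||x||=1} |f(x)|.
On span{e_1}, ||e_1|| = 1, so ||f|| = |f(e_1)| / ||e_1||
= |10| / 1 = 10.0000

10.0000


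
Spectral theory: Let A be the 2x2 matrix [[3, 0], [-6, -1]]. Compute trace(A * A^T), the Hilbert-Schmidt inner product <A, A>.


trace(A * A^T) = sum of squares of all entries
= 3^2 + 0^2 + (-6)^2 + (-1)^2
= 9 + 0 + 36 + 1
= 46

46


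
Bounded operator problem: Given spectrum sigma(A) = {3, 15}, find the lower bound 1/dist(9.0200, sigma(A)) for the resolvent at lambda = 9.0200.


dist(9.0200, {3, 15}) = min(|9.0200 - 3|, |9.0200 - 15|)
= min(6.0200, 5.9800) = 5.9800
Resolvent bound = 1/5.9800 = 0.1672

0.1672


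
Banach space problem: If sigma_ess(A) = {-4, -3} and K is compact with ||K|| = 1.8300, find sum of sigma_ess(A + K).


By Weyl's theorem, the essential spectrum is invariant under compact perturbations.
sigma_ess(A + K) = sigma_ess(A) = {-4, -3}
Sum = -4 + -3 = -7

-7


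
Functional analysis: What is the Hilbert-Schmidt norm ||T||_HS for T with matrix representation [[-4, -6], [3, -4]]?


The Hilbert-Schmidt norm is sqrt(sum of squares of all entries).
Sum of squares = (-4)^2 + (-6)^2 + 3^2 + (-4)^2
= 16 + 36 + 9 + 16 = 77
||T||_HS = sqrt(77) = 8.7750

8.7750


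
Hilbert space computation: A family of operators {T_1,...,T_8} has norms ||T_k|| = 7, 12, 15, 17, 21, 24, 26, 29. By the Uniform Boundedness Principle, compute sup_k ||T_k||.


By the Uniform Boundedness Principle, the supremum of norms is finite.
sup_k ||T_k|| = max(7, 12, 15, 17, 21, 24, 26, 29) = 29

29


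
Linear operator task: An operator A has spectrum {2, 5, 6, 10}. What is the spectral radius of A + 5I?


Spectrum of A + 5I = {7, 10, 11, 15}
Spectral radius = max |lambda| over the shifted spectrum
= max(7, 10, 11, 15) = 15

15


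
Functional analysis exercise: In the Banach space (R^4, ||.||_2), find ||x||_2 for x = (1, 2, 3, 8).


The l^2 norm = (sum |x_i|^2)^(1/2)
Sum of 2th powers = 1 + 4 + 9 + 64 = 78
||x||_2 = (78)^(1/2) = 8.8318

8.8318


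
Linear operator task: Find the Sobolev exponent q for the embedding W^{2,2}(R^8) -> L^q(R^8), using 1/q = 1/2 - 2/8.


Using the Sobolev embedding formula: 1/q = 1/p - k/n
1/q = 1/2 - 2/8 = 1/4
q = 1/(1/4) = 4

4.0000


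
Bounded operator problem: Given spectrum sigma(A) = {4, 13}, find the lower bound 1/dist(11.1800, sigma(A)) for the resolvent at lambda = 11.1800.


dist(11.1800, {4, 13}) = min(|11.1800 - 4|, |11.1800 - 13|)
= min(7.1800, 1.8200) = 1.8200
Resolvent bound = 1/1.8200 = 0.5495

0.5495


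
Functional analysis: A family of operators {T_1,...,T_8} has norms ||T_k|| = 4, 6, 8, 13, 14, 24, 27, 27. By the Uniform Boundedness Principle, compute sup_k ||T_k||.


By the Uniform Boundedness Principle, the supremum of norms is finite.
sup_k ||T_k|| = max(4, 6, 8, 13, 14, 24, 27, 27) = 27

27


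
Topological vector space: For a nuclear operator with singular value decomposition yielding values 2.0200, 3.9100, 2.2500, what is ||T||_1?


The nuclear norm is the sum of all singular values.
||T||_1 = 2.0200 + 3.9100 + 2.2500
= 8.1800

8.1800
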